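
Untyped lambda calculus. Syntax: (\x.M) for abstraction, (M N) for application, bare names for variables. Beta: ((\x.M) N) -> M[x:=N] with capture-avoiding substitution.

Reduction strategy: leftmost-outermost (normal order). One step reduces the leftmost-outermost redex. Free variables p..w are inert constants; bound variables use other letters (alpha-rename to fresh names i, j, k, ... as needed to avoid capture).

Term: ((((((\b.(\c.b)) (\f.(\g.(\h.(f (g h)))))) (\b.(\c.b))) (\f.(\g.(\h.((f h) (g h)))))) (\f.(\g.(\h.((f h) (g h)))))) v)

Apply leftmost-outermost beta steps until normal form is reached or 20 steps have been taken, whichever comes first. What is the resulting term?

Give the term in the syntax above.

Answer: (\g.(\h.((v (g h)) (h (g h)))))

Derivation:
Step 0: ((((((\b.(\c.b)) (\f.(\g.(\h.(f (g h)))))) (\b.(\c.b))) (\f.(\g.(\h.((f h) (g h)))))) (\f.(\g.(\h.((f h) (g h)))))) v)
Step 1: (((((\c.(\f.(\g.(\h.(f (g h)))))) (\b.(\c.b))) (\f.(\g.(\h.((f h) (g h)))))) (\f.(\g.(\h.((f h) (g h)))))) v)
Step 2: ((((\f.(\g.(\h.(f (g h))))) (\f.(\g.(\h.((f h) (g h)))))) (\f.(\g.(\h.((f h) (g h)))))) v)
Step 3: (((\g.(\h.((\f.(\g.(\h.((f h) (g h))))) (g h)))) (\f.(\g.(\h.((f h) (g h)))))) v)
Step 4: ((\h.((\f.(\g.(\h.((f h) (g h))))) ((\f.(\g.(\h.((f h) (g h))))) h))) v)
Step 5: ((\f.(\g.(\h.((f h) (g h))))) ((\f.(\g.(\h.((f h) (g h))))) v))
Step 6: (\g.(\h.((((\f.(\g.(\h.((f h) (g h))))) v) h) (g h))))
Step 7: (\g.(\h.(((\g.(\h.((v h) (g h)))) h) (g h))))
Step 8: (\g.(\h.((\i.((v i) (h i))) (g h))))
Step 9: (\g.(\h.((v (g h)) (h (g h)))))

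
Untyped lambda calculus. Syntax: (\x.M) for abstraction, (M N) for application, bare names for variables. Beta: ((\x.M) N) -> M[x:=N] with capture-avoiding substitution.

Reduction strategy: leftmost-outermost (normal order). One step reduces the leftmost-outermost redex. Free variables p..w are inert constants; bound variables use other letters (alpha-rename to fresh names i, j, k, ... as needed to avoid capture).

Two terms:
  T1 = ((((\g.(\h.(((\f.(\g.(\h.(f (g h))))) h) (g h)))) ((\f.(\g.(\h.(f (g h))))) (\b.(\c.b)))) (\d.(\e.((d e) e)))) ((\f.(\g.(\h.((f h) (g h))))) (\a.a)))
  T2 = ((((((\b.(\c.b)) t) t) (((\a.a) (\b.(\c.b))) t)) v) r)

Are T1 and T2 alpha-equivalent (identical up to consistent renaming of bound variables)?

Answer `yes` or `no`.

Term 1: ((((\g.(\h.(((\f.(\g.(\h.(f (g h))))) h) (g h)))) ((\f.(\g.(\h.(f (g h))))) (\b.(\c.b)))) (\d.(\e.((d e) e)))) ((\f.(\g.(\h.((f h) (g h))))) (\a.a)))
Term 2: ((((((\b.(\c.b)) t) t) (((\a.a) (\b.(\c.b))) t)) v) r)
Alpha-equivalence: compare structure up to binder renaming.
Result: False

Answer: no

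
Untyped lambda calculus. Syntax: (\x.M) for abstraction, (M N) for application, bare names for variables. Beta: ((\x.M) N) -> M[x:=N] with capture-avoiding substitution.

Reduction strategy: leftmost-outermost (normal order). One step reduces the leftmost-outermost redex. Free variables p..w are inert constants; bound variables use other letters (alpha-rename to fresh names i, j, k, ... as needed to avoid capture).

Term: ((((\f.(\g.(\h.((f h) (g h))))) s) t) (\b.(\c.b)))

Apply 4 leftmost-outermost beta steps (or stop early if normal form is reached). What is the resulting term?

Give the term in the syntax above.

Step 0: ((((\f.(\g.(\h.((f h) (g h))))) s) t) (\b.(\c.b)))
Step 1: (((\g.(\h.((s h) (g h)))) t) (\b.(\c.b)))
Step 2: ((\h.((s h) (t h))) (\b.(\c.b)))
Step 3: ((s (\b.(\c.b))) (t (\b.(\c.b))))
Step 4: (normal form reached)

Answer: ((s (\b.(\c.b))) (t (\b.(\c.b))))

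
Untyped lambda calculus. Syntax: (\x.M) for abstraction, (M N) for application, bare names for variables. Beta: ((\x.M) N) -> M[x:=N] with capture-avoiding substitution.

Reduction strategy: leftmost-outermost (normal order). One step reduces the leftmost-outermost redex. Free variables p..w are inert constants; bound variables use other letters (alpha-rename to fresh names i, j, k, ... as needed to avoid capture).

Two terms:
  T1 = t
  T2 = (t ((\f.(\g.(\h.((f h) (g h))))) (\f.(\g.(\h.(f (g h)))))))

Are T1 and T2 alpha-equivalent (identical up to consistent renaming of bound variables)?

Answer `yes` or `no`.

Term 1: t
Term 2: (t ((\f.(\g.(\h.((f h) (g h))))) (\f.(\g.(\h.(f (g h)))))))
Alpha-equivalence: compare structure up to binder renaming.
Result: False

Answer: no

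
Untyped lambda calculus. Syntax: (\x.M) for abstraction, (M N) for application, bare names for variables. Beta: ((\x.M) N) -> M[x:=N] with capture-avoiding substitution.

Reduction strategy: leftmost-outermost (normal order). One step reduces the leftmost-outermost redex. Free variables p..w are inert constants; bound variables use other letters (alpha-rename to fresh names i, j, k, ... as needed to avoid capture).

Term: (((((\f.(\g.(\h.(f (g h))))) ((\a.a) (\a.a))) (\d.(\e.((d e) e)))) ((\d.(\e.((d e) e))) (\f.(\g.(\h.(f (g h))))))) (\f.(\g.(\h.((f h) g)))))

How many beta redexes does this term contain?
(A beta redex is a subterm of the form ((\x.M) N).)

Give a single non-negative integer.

Term: (((((\f.(\g.(\h.(f (g h))))) ((\a.a) (\a.a))) (\d.(\e.((d e) e)))) ((\d.(\e.((d e) e))) (\f.(\g.(\h.(f (g h))))))) (\f.(\g.(\h.((f h) g)))))
  Redex: ((\f.(\g.(\h.(f (g h))))) ((\a.a) (\a.a)))
  Redex: ((\a.a) (\a.a))
  Redex: ((\d.(\e.((d e) e))) (\f.(\g.(\h.(f (g h))))))
Total redexes: 3

Answer: 3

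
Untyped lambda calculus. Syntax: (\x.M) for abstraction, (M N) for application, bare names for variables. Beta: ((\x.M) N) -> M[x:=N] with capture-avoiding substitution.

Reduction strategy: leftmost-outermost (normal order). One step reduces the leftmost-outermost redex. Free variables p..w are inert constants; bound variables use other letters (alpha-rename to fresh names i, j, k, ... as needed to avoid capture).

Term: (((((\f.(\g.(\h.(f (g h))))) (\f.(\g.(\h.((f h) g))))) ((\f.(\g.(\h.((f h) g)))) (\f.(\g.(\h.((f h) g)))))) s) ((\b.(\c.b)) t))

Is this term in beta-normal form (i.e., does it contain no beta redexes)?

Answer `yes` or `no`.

Term: (((((\f.(\g.(\h.(f (g h))))) (\f.(\g.(\h.((f h) g))))) ((\f.(\g.(\h.((f h) g)))) (\f.(\g.(\h.((f h) g)))))) s) ((\b.(\c.b)) t))
Found 3 beta redex(es).

Answer: no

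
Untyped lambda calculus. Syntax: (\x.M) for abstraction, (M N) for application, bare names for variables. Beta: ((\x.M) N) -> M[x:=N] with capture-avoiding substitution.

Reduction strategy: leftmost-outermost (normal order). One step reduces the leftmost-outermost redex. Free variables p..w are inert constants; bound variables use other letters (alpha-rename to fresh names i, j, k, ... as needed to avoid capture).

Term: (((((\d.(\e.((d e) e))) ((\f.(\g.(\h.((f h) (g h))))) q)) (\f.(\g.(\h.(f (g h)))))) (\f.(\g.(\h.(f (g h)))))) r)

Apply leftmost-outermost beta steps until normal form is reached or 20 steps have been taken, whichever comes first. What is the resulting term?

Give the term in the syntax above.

Answer: ((((q (\f.(\g.(\h.(f (g h)))))) (\g.(\h.(\i.(\j.((g h) (i j))))))) (\f.(\g.(\h.(f (g h)))))) r)

Derivation:
Step 0: (((((\d.(\e.((d e) e))) ((\f.(\g.(\h.((f h) (g h))))) q)) (\f.(\g.(\h.(f (g h)))))) (\f.(\g.(\h.(f (g h)))))) r)
Step 1: ((((\e.((((\f.(\g.(\h.((f h) (g h))))) q) e) e)) (\f.(\g.(\h.(f (g h)))))) (\f.(\g.(\h.(f (g h)))))) r)
Step 2: ((((((\f.(\g.(\h.((f h) (g h))))) q) (\f.(\g.(\h.(f (g h)))))) (\f.(\g.(\h.(f (g h)))))) (\f.(\g.(\h.(f (g h)))))) r)
Step 3: (((((\g.(\h.((q h) (g h)))) (\f.(\g.(\h.(f (g h)))))) (\f.(\g.(\h.(f (g h)))))) (\f.(\g.(\h.(f (g h)))))) r)
Step 4: ((((\h.((q h) ((\f.(\g.(\h.(f (g h))))) h))) (\f.(\g.(\h.(f (g h)))))) (\f.(\g.(\h.(f (g h)))))) r)
Step 5: ((((q (\f.(\g.(\h.(f (g h)))))) ((\f.(\g.(\h.(f (g h))))) (\f.(\g.(\h.(f (g h))))))) (\f.(\g.(\h.(f (g h)))))) r)
Step 6: ((((q (\f.(\g.(\h.(f (g h)))))) (\g.(\h.((\f.(\g.(\h.(f (g h))))) (g h))))) (\f.(\g.(\h.(f (g h)))))) r)
Step 7: ((((q (\f.(\g.(\h.(f (g h)))))) (\g.(\h.(\i.(\j.((g h) (i j))))))) (\f.(\g.(\h.(f (g h)))))) r)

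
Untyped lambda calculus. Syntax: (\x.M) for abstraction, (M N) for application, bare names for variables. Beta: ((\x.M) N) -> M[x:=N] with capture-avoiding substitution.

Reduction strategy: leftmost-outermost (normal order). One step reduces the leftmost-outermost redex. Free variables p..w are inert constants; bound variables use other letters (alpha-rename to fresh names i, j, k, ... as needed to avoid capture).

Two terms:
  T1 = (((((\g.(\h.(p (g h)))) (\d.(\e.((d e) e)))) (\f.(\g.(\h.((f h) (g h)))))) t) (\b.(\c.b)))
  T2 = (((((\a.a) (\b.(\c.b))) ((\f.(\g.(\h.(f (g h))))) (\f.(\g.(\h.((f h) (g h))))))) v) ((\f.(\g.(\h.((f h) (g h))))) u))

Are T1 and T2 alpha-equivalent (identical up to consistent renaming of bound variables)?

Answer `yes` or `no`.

Answer: no

Derivation:
Term 1: (((((\g.(\h.(p (g h)))) (\d.(\e.((d e) e)))) (\f.(\g.(\h.((f h) (g h)))))) t) (\b.(\c.b)))
Term 2: (((((\a.a) (\b.(\c.b))) ((\f.(\g.(\h.(f (g h))))) (\f.(\g.(\h.((f h) (g h))))))) v) ((\f.(\g.(\h.((f h) (g h))))) u))
Alpha-equivalence: compare structure up to binder renaming.
Result: False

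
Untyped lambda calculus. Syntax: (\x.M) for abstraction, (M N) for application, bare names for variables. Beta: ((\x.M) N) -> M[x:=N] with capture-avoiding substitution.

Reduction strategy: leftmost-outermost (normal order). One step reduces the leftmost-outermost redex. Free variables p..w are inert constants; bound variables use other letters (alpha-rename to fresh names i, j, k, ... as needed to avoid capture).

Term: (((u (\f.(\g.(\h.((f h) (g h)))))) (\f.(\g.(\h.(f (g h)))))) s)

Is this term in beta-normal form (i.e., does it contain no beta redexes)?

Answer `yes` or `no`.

Answer: yes

Derivation:
Term: (((u (\f.(\g.(\h.((f h) (g h)))))) (\f.(\g.(\h.(f (g h)))))) s)
No beta redexes found.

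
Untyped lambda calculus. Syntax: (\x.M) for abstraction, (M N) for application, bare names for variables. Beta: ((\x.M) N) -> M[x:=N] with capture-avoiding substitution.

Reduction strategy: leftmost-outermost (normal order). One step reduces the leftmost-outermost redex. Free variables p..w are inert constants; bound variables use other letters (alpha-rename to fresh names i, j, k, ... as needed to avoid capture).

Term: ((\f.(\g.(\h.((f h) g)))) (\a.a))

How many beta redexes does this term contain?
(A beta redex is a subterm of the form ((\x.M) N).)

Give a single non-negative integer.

Term: ((\f.(\g.(\h.((f h) g)))) (\a.a))
  Redex: ((\f.(\g.(\h.((f h) g)))) (\a.a))
Total redexes: 1

Answer: 1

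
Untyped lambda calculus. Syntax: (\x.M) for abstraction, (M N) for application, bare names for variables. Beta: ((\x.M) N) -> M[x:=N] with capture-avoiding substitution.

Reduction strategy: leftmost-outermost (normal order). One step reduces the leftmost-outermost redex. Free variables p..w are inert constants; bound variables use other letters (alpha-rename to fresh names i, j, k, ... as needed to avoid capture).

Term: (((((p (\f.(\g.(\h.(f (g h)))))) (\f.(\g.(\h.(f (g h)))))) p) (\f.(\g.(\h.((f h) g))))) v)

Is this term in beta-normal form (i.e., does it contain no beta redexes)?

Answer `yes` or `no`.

Answer: yes

Derivation:
Term: (((((p (\f.(\g.(\h.(f (g h)))))) (\f.(\g.(\h.(f (g h)))))) p) (\f.(\g.(\h.((f h) g))))) v)
No beta redexes found.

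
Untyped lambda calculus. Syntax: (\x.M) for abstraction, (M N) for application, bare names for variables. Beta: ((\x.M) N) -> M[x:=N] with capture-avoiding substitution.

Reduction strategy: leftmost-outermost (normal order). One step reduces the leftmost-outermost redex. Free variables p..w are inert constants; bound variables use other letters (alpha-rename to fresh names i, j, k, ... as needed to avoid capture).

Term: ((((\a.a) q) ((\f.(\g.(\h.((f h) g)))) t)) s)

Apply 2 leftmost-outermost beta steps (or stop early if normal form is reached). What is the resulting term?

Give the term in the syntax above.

Step 0: ((((\a.a) q) ((\f.(\g.(\h.((f h) g)))) t)) s)
Step 1: ((q ((\f.(\g.(\h.((f h) g)))) t)) s)
Step 2: ((q (\g.(\h.((t h) g)))) s)

Answer: ((q (\g.(\h.((t h) g)))) s)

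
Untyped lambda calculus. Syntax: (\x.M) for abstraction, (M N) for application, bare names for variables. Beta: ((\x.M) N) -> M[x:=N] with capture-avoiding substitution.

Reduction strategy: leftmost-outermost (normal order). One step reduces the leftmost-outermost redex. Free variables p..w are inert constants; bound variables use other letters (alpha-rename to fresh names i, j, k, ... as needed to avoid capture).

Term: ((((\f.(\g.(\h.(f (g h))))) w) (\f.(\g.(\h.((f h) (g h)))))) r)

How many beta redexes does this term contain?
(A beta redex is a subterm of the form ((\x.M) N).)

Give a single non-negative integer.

Term: ((((\f.(\g.(\h.(f (g h))))) w) (\f.(\g.(\h.((f h) (g h)))))) r)
  Redex: ((\f.(\g.(\h.(f (g h))))) w)
Total redexes: 1

Answer: 1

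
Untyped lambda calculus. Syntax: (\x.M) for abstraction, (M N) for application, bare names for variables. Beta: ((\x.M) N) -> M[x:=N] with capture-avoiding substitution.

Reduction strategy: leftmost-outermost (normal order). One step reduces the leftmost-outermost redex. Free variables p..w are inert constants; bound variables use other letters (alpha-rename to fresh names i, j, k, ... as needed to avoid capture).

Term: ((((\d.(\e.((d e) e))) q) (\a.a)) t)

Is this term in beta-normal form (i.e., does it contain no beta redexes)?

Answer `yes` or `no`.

Term: ((((\d.(\e.((d e) e))) q) (\a.a)) t)
Found 1 beta redex(es).

Answer: no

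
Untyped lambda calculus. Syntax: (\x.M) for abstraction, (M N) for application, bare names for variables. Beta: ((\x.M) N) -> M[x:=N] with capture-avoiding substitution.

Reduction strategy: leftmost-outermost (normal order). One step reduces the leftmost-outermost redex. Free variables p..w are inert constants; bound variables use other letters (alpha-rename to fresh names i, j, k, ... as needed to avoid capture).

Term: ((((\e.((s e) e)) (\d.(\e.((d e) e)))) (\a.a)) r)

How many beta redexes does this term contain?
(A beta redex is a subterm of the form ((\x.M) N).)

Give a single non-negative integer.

Term: ((((\e.((s e) e)) (\d.(\e.((d e) e)))) (\a.a)) r)
  Redex: ((\e.((s e) e)) (\d.(\e.((d e) e))))
Total redexes: 1

Answer: 1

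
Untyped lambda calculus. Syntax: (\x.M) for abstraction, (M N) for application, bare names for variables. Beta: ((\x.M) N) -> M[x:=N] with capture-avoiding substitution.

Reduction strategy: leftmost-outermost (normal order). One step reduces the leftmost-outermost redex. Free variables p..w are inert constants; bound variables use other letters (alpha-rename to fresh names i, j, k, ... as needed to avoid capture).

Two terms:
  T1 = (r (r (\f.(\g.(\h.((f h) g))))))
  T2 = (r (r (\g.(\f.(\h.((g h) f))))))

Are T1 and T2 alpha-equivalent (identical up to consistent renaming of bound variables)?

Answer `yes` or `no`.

Term 1: (r (r (\f.(\g.(\h.((f h) g))))))
Term 2: (r (r (\g.(\f.(\h.((g h) f))))))
Alpha-equivalence: compare structure up to binder renaming.
Result: True

Answer: yes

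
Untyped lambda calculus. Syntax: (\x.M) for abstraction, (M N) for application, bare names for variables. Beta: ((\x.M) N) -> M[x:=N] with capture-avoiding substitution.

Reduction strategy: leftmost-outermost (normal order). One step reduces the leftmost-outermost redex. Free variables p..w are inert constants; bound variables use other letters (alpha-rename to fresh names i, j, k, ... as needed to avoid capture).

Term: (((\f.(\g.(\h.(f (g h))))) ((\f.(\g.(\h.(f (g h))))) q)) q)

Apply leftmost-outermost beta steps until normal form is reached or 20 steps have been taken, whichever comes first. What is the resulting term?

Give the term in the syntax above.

Answer: (\h.(\i.(q ((q h) i))))

Derivation:
Step 0: (((\f.(\g.(\h.(f (g h))))) ((\f.(\g.(\h.(f (g h))))) q)) q)
Step 1: ((\g.(\h.(((\f.(\g.(\h.(f (g h))))) q) (g h)))) q)
Step 2: (\h.(((\f.(\g.(\h.(f (g h))))) q) (q h)))
Step 3: (\h.((\g.(\h.(q (g h)))) (q h)))
Step 4: (\h.(\i.(q ((q h) i))))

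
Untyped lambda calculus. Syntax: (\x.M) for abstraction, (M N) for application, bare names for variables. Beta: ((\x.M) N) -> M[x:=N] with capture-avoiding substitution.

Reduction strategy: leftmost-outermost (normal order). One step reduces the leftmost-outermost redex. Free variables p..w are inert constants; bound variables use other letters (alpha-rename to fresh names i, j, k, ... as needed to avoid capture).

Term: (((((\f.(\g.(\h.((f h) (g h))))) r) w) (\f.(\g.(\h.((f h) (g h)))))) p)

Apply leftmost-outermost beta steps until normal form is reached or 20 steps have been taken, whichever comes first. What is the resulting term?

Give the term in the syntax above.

Step 0: (((((\f.(\g.(\h.((f h) (g h))))) r) w) (\f.(\g.(\h.((f h) (g h)))))) p)
Step 1: ((((\g.(\h.((r h) (g h)))) w) (\f.(\g.(\h.((f h) (g h)))))) p)
Step 2: (((\h.((r h) (w h))) (\f.(\g.(\h.((f h) (g h)))))) p)
Step 3: (((r (\f.(\g.(\h.((f h) (g h)))))) (w (\f.(\g.(\h.((f h) (g h))))))) p)

Answer: (((r (\f.(\g.(\h.((f h) (g h)))))) (w (\f.(\g.(\h.((f h) (g h))))))) p)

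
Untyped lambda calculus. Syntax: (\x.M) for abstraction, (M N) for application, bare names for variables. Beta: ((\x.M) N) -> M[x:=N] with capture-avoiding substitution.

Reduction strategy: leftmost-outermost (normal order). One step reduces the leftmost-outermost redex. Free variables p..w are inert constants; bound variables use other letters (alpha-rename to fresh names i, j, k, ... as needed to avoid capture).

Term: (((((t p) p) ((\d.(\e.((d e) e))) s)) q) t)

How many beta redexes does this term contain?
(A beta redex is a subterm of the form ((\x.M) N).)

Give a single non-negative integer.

Term: (((((t p) p) ((\d.(\e.((d e) e))) s)) q) t)
  Redex: ((\d.(\e.((d e) e))) s)
Total redexes: 1

Answer: 1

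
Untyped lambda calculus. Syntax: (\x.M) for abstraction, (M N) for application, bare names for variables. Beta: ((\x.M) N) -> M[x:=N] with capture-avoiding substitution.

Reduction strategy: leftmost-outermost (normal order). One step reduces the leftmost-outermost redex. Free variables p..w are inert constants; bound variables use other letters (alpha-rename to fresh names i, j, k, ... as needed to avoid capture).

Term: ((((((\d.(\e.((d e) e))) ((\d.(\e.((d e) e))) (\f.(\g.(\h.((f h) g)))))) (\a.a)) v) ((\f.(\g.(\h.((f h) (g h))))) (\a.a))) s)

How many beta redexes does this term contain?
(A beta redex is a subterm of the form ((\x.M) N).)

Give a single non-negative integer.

Term: ((((((\d.(\e.((d e) e))) ((\d.(\e.((d e) e))) (\f.(\g.(\h.((f h) g)))))) (\a.a)) v) ((\f.(\g.(\h.((f h) (g h))))) (\a.a))) s)
  Redex: ((\d.(\e.((d e) e))) ((\d.(\e.((d e) e))) (\f.(\g.(\h.((f h) g))))))
  Redex: ((\d.(\e.((d e) e))) (\f.(\g.(\h.((f h) g)))))
  Redex: ((\f.(\g.(\h.((f h) (g h))))) (\a.a))
Total redexes: 3

Answer: 3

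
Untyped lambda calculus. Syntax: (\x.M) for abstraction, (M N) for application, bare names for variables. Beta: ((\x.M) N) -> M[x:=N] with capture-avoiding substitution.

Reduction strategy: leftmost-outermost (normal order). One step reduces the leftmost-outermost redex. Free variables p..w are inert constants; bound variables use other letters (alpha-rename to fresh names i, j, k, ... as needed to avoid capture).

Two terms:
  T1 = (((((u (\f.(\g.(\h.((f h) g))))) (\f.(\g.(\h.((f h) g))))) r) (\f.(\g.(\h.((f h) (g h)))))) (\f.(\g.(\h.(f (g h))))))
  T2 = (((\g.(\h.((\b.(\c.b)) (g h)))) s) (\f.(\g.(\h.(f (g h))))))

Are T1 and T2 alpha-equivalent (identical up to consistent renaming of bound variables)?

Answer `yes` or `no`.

Answer: no

Derivation:
Term 1: (((((u (\f.(\g.(\h.((f h) g))))) (\f.(\g.(\h.((f h) g))))) r) (\f.(\g.(\h.((f h) (g h)))))) (\f.(\g.(\h.(f (g h))))))
Term 2: (((\g.(\h.((\b.(\c.b)) (g h)))) s) (\f.(\g.(\h.(f (g h))))))
Alpha-equivalence: compare structure up to binder renaming.
Result: False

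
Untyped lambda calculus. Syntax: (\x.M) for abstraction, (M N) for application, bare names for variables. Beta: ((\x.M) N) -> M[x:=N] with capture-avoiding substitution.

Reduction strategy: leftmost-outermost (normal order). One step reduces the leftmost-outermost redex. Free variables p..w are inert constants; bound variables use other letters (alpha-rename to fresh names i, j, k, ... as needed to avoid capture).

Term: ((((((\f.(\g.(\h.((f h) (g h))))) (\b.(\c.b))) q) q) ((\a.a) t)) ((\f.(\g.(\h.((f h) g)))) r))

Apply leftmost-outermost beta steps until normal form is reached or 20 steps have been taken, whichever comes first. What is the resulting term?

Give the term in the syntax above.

Answer: ((q t) (\g.(\h.((r h) g))))

Derivation:
Step 0: ((((((\f.(\g.(\h.((f h) (g h))))) (\b.(\c.b))) q) q) ((\a.a) t)) ((\f.(\g.(\h.((f h) g)))) r))
Step 1: (((((\g.(\h.(((\b.(\c.b)) h) (g h)))) q) q) ((\a.a) t)) ((\f.(\g.(\h.((f h) g)))) r))
Step 2: ((((\h.(((\b.(\c.b)) h) (q h))) q) ((\a.a) t)) ((\f.(\g.(\h.((f h) g)))) r))
Step 3: (((((\b.(\c.b)) q) (q q)) ((\a.a) t)) ((\f.(\g.(\h.((f h) g)))) r))
Step 4: ((((\c.q) (q q)) ((\a.a) t)) ((\f.(\g.(\h.((f h) g)))) r))
Step 5: ((q ((\a.a) t)) ((\f.(\g.(\h.((f h) g)))) r))
Step 6: ((q t) ((\f.(\g.(\h.((f h) g)))) r))
Step 7: ((q t) (\g.(\h.((r h) g))))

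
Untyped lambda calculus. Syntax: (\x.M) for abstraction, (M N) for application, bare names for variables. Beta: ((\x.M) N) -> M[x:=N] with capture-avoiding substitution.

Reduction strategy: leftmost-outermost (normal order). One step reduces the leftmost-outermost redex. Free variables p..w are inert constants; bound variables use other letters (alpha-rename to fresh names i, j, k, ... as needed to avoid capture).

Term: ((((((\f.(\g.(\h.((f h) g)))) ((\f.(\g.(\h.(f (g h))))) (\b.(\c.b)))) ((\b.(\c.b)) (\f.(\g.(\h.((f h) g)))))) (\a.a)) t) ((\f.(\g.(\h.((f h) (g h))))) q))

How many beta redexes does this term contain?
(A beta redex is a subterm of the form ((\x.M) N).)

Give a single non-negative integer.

Answer: 4

Derivation:
Term: ((((((\f.(\g.(\h.((f h) g)))) ((\f.(\g.(\h.(f (g h))))) (\b.(\c.b)))) ((\b.(\c.b)) (\f.(\g.(\h.((f h) g)))))) (\a.a)) t) ((\f.(\g.(\h.((f h) (g h))))) q))
  Redex: ((\f.(\g.(\h.((f h) g)))) ((\f.(\g.(\h.(f (g h))))) (\b.(\c.b))))
  Redex: ((\f.(\g.(\h.(f (g h))))) (\b.(\c.b)))
  Redex: ((\b.(\c.b)) (\f.(\g.(\h.((f h) g)))))
  Redex: ((\f.(\g.(\h.((f h) (g h))))) q)
Total redexes: 4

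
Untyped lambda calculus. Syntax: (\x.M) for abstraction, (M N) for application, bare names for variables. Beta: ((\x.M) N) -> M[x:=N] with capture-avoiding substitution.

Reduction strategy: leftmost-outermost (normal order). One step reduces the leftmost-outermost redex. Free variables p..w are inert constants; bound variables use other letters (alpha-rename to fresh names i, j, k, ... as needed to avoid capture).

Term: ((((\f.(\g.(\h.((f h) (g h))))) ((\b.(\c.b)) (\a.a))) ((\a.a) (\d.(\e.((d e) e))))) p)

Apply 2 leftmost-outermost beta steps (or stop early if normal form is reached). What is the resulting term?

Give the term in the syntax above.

Answer: ((\h.((((\b.(\c.b)) (\a.a)) h) (((\a.a) (\d.(\e.((d e) e)))) h))) p)

Derivation:
Step 0: ((((\f.(\g.(\h.((f h) (g h))))) ((\b.(\c.b)) (\a.a))) ((\a.a) (\d.(\e.((d e) e))))) p)
Step 1: (((\g.(\h.((((\b.(\c.b)) (\a.a)) h) (g h)))) ((\a.a) (\d.(\e.((d e) e))))) p)
Step 2: ((\h.((((\b.(\c.b)) (\a.a)) h) (((\a.a) (\d.(\e.((d e) e)))) h))) p)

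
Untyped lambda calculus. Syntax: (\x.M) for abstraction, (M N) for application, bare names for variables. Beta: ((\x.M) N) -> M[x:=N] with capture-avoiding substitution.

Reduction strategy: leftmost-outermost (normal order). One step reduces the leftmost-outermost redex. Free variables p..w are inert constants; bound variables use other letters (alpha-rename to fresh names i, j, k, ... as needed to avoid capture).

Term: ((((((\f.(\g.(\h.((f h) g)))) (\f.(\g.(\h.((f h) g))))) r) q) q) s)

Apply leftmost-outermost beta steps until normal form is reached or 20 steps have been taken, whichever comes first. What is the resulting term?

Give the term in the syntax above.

Step 0: ((((((\f.(\g.(\h.((f h) g)))) (\f.(\g.(\h.((f h) g))))) r) q) q) s)
Step 1: (((((\g.(\h.(((\f.(\g.(\h.((f h) g)))) h) g))) r) q) q) s)
Step 2: ((((\h.(((\f.(\g.(\h.((f h) g)))) h) r)) q) q) s)
Step 3: (((((\f.(\g.(\h.((f h) g)))) q) r) q) s)
Step 4: ((((\g.(\h.((q h) g))) r) q) s)
Step 5: (((\h.((q h) r)) q) s)
Step 6: (((q q) r) s)

Answer: (((q q) r) s)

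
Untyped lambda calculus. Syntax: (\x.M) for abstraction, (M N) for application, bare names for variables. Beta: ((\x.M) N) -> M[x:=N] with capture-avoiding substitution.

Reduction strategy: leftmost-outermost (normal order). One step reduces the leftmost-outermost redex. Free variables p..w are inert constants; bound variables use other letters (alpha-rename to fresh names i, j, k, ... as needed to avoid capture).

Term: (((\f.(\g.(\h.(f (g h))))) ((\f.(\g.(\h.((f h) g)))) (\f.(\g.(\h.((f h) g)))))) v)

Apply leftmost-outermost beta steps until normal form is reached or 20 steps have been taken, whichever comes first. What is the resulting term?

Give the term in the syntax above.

Answer: (\h.(\i.(\j.((i j) (v h)))))

Derivation:
Step 0: (((\f.(\g.(\h.(f (g h))))) ((\f.(\g.(\h.((f h) g)))) (\f.(\g.(\h.((f h) g)))))) v)
Step 1: ((\g.(\h.(((\f.(\g.(\h.((f h) g)))) (\f.(\g.(\h.((f h) g))))) (g h)))) v)
Step 2: (\h.(((\f.(\g.(\h.((f h) g)))) (\f.(\g.(\h.((f h) g))))) (v h)))
Step 3: (\h.((\g.(\h.(((\f.(\g.(\h.((f h) g)))) h) g))) (v h)))
Step 4: (\h.(\i.(((\f.(\g.(\h.((f h) g)))) i) (v h))))
Step 5: (\h.(\i.((\g.(\h.((i h) g))) (v h))))
Step 6: (\h.(\i.(\j.((i j) (v h)))))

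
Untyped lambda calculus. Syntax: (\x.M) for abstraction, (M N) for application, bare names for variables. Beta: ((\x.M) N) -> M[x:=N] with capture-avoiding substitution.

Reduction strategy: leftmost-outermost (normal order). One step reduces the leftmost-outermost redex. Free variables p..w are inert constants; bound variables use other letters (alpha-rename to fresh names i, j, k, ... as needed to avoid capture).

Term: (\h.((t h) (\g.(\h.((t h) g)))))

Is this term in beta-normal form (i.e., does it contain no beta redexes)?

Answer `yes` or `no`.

Term: (\h.((t h) (\g.(\h.((t h) g)))))
No beta redexes found.

Answer: yes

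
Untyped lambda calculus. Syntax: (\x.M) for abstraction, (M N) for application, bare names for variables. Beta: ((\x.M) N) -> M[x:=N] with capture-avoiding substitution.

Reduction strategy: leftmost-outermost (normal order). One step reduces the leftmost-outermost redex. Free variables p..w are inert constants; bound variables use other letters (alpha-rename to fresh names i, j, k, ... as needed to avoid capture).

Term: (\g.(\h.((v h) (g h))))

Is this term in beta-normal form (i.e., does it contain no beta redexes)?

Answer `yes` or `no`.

Term: (\g.(\h.((v h) (g h))))
No beta redexes found.

Answer: yes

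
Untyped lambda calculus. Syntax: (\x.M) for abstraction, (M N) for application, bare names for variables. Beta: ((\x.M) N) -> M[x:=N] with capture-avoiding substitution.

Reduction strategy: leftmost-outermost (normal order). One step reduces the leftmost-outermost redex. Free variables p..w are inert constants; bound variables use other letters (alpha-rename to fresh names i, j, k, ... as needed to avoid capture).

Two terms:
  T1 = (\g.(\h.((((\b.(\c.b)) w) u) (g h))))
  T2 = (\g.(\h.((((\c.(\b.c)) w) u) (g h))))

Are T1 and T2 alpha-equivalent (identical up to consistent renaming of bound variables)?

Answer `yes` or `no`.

Term 1: (\g.(\h.((((\b.(\c.b)) w) u) (g h))))
Term 2: (\g.(\h.((((\c.(\b.c)) w) u) (g h))))
Alpha-equivalence: compare structure up to binder renaming.
Result: True

Answer: yes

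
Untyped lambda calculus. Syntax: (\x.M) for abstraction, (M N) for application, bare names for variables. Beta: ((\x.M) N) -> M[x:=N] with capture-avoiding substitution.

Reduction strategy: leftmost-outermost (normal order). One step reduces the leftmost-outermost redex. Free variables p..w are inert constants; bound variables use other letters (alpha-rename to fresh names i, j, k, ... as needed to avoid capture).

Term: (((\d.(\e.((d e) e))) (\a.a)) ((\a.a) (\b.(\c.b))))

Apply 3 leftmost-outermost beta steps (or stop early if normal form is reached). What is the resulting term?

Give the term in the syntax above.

Answer: (((\a.a) (\b.(\c.b))) ((\a.a) (\b.(\c.b))))

Derivation:
Step 0: (((\d.(\e.((d e) e))) (\a.a)) ((\a.a) (\b.(\c.b))))
Step 1: ((\e.(((\a.a) e) e)) ((\a.a) (\b.(\c.b))))
Step 2: (((\a.a) ((\a.a) (\b.(\c.b)))) ((\a.a) (\b.(\c.b))))
Step 3: (((\a.a) (\b.(\c.b))) ((\a.a) (\b.(\c.b))))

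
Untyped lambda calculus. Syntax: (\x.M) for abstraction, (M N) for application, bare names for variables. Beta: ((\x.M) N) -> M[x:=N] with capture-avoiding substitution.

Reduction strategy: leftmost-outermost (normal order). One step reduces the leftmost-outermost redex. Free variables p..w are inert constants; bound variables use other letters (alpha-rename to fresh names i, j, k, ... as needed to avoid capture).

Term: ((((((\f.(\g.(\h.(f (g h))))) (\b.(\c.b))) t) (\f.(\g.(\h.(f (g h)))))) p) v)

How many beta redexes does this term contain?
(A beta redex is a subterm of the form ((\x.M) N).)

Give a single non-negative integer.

Answer: 1

Derivation:
Term: ((((((\f.(\g.(\h.(f (g h))))) (\b.(\c.b))) t) (\f.(\g.(\h.(f (g h)))))) p) v)
  Redex: ((\f.(\g.(\h.(f (g h))))) (\b.(\c.b)))
Total redexes: 1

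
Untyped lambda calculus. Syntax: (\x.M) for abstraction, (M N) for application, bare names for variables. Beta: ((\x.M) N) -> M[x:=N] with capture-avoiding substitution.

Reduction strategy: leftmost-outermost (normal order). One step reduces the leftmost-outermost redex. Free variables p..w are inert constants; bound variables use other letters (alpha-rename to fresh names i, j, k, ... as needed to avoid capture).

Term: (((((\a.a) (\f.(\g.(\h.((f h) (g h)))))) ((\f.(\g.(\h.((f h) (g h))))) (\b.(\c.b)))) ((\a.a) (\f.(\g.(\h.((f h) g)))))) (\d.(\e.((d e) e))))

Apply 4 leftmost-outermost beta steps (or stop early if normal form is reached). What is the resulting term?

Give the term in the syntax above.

Answer: ((((\f.(\g.(\h.((f h) (g h))))) (\b.(\c.b))) (\d.(\e.((d e) e)))) (((\a.a) (\f.(\g.(\h.((f h) g))))) (\d.(\e.((d e) e)))))

Derivation:
Step 0: (((((\a.a) (\f.(\g.(\h.((f h) (g h)))))) ((\f.(\g.(\h.((f h) (g h))))) (\b.(\c.b)))) ((\a.a) (\f.(\g.(\h.((f h) g)))))) (\d.(\e.((d e) e))))
Step 1: ((((\f.(\g.(\h.((f h) (g h))))) ((\f.(\g.(\h.((f h) (g h))))) (\b.(\c.b)))) ((\a.a) (\f.(\g.(\h.((f h) g)))))) (\d.(\e.((d e) e))))
Step 2: (((\g.(\h.((((\f.(\g.(\h.((f h) (g h))))) (\b.(\c.b))) h) (g h)))) ((\a.a) (\f.(\g.(\h.((f h) g)))))) (\d.(\e.((d e) e))))
Step 3: ((\h.((((\f.(\g.(\h.((f h) (g h))))) (\b.(\c.b))) h) (((\a.a) (\f.(\g.(\h.((f h) g))))) h))) (\d.(\e.((d e) e))))
Step 4: ((((\f.(\g.(\h.((f h) (g h))))) (\b.(\c.b))) (\d.(\e.((d e) e)))) (((\a.a) (\f.(\g.(\h.((f h) g))))) (\d.(\e.((d e) e)))))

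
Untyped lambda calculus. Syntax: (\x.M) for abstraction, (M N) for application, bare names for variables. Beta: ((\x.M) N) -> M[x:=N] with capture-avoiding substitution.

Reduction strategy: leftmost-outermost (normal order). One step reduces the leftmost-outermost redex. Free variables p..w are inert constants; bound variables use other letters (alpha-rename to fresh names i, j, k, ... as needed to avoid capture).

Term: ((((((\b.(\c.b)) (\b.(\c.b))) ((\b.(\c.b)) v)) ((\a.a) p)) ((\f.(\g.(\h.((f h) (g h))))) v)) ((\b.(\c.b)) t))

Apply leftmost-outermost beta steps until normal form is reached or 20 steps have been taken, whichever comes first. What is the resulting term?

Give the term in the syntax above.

Step 0: ((((((\b.(\c.b)) (\b.(\c.b))) ((\b.(\c.b)) v)) ((\a.a) p)) ((\f.(\g.(\h.((f h) (g h))))) v)) ((\b.(\c.b)) t))
Step 1: (((((\c.(\b.(\c.b))) ((\b.(\c.b)) v)) ((\a.a) p)) ((\f.(\g.(\h.((f h) (g h))))) v)) ((\b.(\c.b)) t))
Step 2: ((((\b.(\c.b)) ((\a.a) p)) ((\f.(\g.(\h.((f h) (g h))))) v)) ((\b.(\c.b)) t))
Step 3: (((\c.((\a.a) p)) ((\f.(\g.(\h.((f h) (g h))))) v)) ((\b.(\c.b)) t))
Step 4: (((\a.a) p) ((\b.(\c.b)) t))
Step 5: (p ((\b.(\c.b)) t))
Step 6: (p (\c.t))

Answer: (p (\c.t))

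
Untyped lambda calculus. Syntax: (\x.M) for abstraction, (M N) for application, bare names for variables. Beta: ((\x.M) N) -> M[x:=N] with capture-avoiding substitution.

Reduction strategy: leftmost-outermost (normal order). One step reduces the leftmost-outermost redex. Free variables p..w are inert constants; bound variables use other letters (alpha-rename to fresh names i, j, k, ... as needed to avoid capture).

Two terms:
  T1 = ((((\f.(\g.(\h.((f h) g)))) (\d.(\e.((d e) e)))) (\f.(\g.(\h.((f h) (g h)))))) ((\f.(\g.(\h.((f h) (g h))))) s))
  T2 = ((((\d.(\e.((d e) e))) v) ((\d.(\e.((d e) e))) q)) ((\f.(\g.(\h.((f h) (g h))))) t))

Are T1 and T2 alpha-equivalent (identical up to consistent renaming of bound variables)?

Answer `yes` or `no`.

Answer: no

Derivation:
Term 1: ((((\f.(\g.(\h.((f h) g)))) (\d.(\e.((d e) e)))) (\f.(\g.(\h.((f h) (g h)))))) ((\f.(\g.(\h.((f h) (g h))))) s))
Term 2: ((((\d.(\e.((d e) e))) v) ((\d.(\e.((d e) e))) q)) ((\f.(\g.(\h.((f h) (g h))))) t))
Alpha-equivalence: compare structure up to binder renaming.
Result: False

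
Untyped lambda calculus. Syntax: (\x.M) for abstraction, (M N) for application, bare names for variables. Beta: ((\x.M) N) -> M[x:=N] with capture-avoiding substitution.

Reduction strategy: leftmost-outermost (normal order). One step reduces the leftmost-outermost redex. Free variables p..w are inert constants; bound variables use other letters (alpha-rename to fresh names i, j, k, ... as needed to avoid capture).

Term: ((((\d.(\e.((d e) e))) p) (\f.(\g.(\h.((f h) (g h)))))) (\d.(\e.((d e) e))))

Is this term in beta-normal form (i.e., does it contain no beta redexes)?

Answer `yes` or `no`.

Term: ((((\d.(\e.((d e) e))) p) (\f.(\g.(\h.((f h) (g h)))))) (\d.(\e.((d e) e))))
Found 1 beta redex(es).

Answer: no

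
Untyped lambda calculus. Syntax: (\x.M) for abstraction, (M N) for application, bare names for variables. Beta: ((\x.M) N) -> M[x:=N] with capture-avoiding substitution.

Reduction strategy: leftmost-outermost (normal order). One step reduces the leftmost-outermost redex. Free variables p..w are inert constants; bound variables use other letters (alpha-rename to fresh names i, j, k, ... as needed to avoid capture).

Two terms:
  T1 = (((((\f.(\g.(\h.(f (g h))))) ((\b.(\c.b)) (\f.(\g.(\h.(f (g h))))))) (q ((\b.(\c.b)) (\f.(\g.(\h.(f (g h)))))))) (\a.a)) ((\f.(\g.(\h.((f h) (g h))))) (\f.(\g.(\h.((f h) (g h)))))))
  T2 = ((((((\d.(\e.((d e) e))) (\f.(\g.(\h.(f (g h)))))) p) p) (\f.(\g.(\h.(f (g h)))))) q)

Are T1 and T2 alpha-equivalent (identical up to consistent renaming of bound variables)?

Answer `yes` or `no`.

Answer: no

Derivation:
Term 1: (((((\f.(\g.(\h.(f (g h))))) ((\b.(\c.b)) (\f.(\g.(\h.(f (g h))))))) (q ((\b.(\c.b)) (\f.(\g.(\h.(f (g h)))))))) (\a.a)) ((\f.(\g.(\h.((f h) (g h))))) (\f.(\g.(\h.((f h) (g h)))))))
Term 2: ((((((\d.(\e.((d e) e))) (\f.(\g.(\h.(f (g h)))))) p) p) (\f.(\g.(\h.(f (g h)))))) q)
Alpha-equivalence: compare structure up to binder renaming.
Result: False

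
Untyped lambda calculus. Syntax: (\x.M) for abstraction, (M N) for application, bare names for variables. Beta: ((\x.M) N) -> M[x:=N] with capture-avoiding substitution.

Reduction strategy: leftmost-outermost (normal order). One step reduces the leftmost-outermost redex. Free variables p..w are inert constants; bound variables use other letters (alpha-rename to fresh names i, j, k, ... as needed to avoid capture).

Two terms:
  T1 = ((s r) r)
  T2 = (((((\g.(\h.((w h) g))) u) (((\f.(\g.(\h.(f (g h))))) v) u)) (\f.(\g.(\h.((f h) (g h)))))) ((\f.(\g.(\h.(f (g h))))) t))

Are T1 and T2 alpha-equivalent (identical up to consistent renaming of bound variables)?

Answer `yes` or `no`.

Term 1: ((s r) r)
Term 2: (((((\g.(\h.((w h) g))) u) (((\f.(\g.(\h.(f (g h))))) v) u)) (\f.(\g.(\h.((f h) (g h)))))) ((\f.(\g.(\h.(f (g h))))) t))
Alpha-equivalence: compare structure up to binder renaming.
Result: False

Answer: no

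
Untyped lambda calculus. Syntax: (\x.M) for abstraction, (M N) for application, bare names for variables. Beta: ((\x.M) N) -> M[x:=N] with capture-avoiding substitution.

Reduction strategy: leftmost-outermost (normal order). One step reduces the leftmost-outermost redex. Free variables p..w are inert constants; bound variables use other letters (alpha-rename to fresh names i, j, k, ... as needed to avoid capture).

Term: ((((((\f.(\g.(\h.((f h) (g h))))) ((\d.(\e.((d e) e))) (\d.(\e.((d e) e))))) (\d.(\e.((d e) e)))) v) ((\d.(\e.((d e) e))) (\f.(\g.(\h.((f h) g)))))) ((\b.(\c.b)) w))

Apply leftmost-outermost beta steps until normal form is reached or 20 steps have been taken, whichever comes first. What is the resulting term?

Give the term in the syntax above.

Answer: (((((v v) v) (\e.((v e) e))) (\e.(\h.((e h) e)))) (\c.w))

Derivation:
Step 0: ((((((\f.(\g.(\h.((f h) (g h))))) ((\d.(\e.((d e) e))) (\d.(\e.((d e) e))))) (\d.(\e.((d e) e)))) v) ((\d.(\e.((d e) e))) (\f.(\g.(\h.((f h) g)))))) ((\b.(\c.b)) w))
Step 1: (((((\g.(\h.((((\d.(\e.((d e) e))) (\d.(\e.((d e) e)))) h) (g h)))) (\d.(\e.((d e) e)))) v) ((\d.(\e.((d e) e))) (\f.(\g.(\h.((f h) g)))))) ((\b.(\c.b)) w))
Step 2: ((((\h.((((\d.(\e.((d e) e))) (\d.(\e.((d e) e)))) h) ((\d.(\e.((d e) e))) h))) v) ((\d.(\e.((d e) e))) (\f.(\g.(\h.((f h) g)))))) ((\b.(\c.b)) w))
Step 3: ((((((\d.(\e.((d e) e))) (\d.(\e.((d e) e)))) v) ((\d.(\e.((d e) e))) v)) ((\d.(\e.((d e) e))) (\f.(\g.(\h.((f h) g)))))) ((\b.(\c.b)) w))
Step 4: (((((\e.(((\d.(\e.((d e) e))) e) e)) v) ((\d.(\e.((d e) e))) v)) ((\d.(\e.((d e) e))) (\f.(\g.(\h.((f h) g)))))) ((\b.(\c.b)) w))
Step 5: ((((((\d.(\e.((d e) e))) v) v) ((\d.(\e.((d e) e))) v)) ((\d.(\e.((d e) e))) (\f.(\g.(\h.((f h) g)))))) ((\b.(\c.b)) w))
Step 6: (((((\e.((v e) e)) v) ((\d.(\e.((d e) e))) v)) ((\d.(\e.((d e) e))) (\f.(\g.(\h.((f h) g)))))) ((\b.(\c.b)) w))
Step 7: (((((v v) v) ((\d.(\e.((d e) e))) v)) ((\d.(\e.((d e) e))) (\f.(\g.(\h.((f h) g)))))) ((\b.(\c.b)) w))
Step 8: (((((v v) v) (\e.((v e) e))) ((\d.(\e.((d e) e))) (\f.(\g.(\h.((f h) g)))))) ((\b.(\c.b)) w))
Step 9: (((((v v) v) (\e.((v e) e))) (\e.(((\f.(\g.(\h.((f h) g)))) e) e))) ((\b.(\c.b)) w))
Step 10: (((((v v) v) (\e.((v e) e))) (\e.((\g.(\h.((e h) g))) e))) ((\b.(\c.b)) w))
Step 11: (((((v v) v) (\e.((v e) e))) (\e.(\h.((e h) e)))) ((\b.(\c.b)) w))
Step 12: (((((v v) v) (\e.((v e) e))) (\e.(\h.((e h) e)))) (\c.w))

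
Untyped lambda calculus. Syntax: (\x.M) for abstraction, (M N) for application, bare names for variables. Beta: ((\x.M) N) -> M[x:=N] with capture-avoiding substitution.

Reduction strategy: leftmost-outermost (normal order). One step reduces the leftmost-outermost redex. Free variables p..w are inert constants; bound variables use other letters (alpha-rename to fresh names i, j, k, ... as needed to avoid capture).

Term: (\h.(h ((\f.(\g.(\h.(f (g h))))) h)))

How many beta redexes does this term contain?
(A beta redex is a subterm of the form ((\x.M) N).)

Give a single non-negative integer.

Term: (\h.(h ((\f.(\g.(\h.(f (g h))))) h)))
  Redex: ((\f.(\g.(\h.(f (g h))))) h)
Total redexes: 1

Answer: 1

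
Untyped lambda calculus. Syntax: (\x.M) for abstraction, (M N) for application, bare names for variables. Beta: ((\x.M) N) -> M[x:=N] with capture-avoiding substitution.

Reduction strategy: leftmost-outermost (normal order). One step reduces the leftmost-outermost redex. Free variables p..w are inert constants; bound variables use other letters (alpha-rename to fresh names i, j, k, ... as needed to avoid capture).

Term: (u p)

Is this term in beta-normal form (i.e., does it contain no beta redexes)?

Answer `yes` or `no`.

Term: (u p)
No beta redexes found.

Answer: yes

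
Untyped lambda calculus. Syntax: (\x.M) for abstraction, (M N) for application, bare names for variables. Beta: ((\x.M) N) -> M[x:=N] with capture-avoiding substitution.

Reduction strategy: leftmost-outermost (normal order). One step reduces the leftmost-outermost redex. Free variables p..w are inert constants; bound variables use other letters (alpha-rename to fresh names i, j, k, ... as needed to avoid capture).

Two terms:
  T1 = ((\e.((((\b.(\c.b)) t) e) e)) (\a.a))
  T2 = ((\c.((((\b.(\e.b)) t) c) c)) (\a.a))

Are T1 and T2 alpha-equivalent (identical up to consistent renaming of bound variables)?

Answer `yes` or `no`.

Answer: yes

Derivation:
Term 1: ((\e.((((\b.(\c.b)) t) e) e)) (\a.a))
Term 2: ((\c.((((\b.(\e.b)) t) c) c)) (\a.a))
Alpha-equivalence: compare structure up to binder renaming.
Result: True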